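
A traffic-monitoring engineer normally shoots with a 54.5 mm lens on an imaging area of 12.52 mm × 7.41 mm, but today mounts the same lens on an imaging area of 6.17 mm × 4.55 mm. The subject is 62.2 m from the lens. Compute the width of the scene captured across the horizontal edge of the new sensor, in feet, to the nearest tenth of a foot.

23.1 ft

The focal length stays 54.5 mm; the relevant sensor dimension is now w = 6.17 mm. Object distance dₒ = 62.2 m = 62200 mm.
Thin-lens field width W = w·(dₒ − f)/f = 6.17 × (62200 − 54.5)/54.5 ≈ 7035.555 mm = 7035.555/304.8 ft = 23.0825 ft.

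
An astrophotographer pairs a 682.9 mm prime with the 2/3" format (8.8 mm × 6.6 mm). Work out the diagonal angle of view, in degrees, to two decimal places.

Sensor diagonal = √(8.8² + 6.6²) = √121.0000 ≈ 11.0000 mm.
Angle of view α = 2·arctan(d/2f) with d = 11.0000 mm and f = 682.9 mm.
d/2f = 0.00805; arctan(0.00805) ≈ 0.4614°, so α ≈ 0.9229°.

0.92°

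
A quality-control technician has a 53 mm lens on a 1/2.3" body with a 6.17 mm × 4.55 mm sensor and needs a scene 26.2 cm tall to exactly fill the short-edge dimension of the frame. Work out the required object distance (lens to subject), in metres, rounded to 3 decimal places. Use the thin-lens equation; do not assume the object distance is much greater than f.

W: 26.2 cm = 262 mm.
Magnification m = h/W = dᵢ/dₒ; combined with 1/f = 1/dₒ + 1/dᵢ this gives dₒ = f·(1 + W/h).
dₒ = 53 mm × (1 + 262/4.55) = 53 × 58.5824 ≈ 3104.868 mm = 3.10487 m.

3.105 m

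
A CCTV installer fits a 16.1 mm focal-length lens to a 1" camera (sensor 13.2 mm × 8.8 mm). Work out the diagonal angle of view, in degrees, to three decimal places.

52.457°

Sensor diagonal = √(13.2² + 8.8²) = √251.6800 ≈ 15.8644 mm.
Angle of view α = 2·arctan(d/2f) with d = 15.8644 mm and f = 16.1 mm.
d/2f = 0.49268; arctan(0.49268) ≈ 26.2287°, so α ≈ 52.4575°.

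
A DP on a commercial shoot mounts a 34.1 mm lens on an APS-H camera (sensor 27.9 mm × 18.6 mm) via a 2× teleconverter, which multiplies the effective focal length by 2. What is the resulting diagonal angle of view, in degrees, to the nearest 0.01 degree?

27.62°

Effective focal length f = 34.1 × 2 = 68.2 mm.
Sensor diagonal = √(27.9² + 18.6²) = √1124.3700 ≈ 33.5316 mm.
α = 2·arctan(33.532 / (2 × 68.2)) = 2·arctan(0.24583) ≈ 27.6226°.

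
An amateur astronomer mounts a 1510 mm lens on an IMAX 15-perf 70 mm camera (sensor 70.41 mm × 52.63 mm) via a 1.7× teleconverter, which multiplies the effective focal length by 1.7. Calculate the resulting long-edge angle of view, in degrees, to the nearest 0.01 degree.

Effective focal length f = 1510 × 1.7 = 2567 mm.
α = 2·arctan(70.41 / (2 × 2567)) = 2·arctan(0.01371) ≈ 1.5715°.

1.57°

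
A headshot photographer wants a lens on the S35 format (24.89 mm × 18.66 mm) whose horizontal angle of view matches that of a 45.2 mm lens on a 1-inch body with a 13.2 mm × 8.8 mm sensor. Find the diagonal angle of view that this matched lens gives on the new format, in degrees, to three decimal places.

20.685°

Equal horizontal AOV ⇒ f₂ = f₁ · 24.89/13.2 = 45.2 × 1.88561 ≈ 85.2294 mm.
Sensor diagonal = √(24.89² + 18.66²) = √967.7077 ≈ 31.1080 mm.
Diagonal AOV on the new format = 2·arctan(31.1080 / (2 × 85.2294)) = 2·arctan(0.18250) ≈ 20.6848°.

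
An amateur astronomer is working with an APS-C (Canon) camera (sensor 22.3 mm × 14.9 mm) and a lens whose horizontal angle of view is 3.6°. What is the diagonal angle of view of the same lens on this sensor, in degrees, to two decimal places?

4.33°

From the horizontal AOV: f = 22.3 / (2·tan(1.8°)) = 22.3 / 0.06285 ≈ 354.7988 mm.
Sensor diagonal = √(22.3² + 14.9²) = √719.3000 ≈ 26.8198 mm.
Diagonal AOV = 2·arctan(26.8198 / (2 × 354.7988)) = 2·arctan(0.03780) ≈ 4.3290°.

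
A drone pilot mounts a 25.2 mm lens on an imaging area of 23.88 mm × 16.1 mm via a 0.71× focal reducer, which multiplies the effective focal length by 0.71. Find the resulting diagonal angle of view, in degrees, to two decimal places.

77.66°

Effective focal length f = 25.2 × 0.71 = 17.892 mm.
Sensor diagonal = √(23.88² + 16.1²) = √829.4644 ≈ 28.8004 mm.
α = 2·arctan(28.800 / (2 × 17.892)) = 2·arctan(0.80484) ≈ 77.6571°.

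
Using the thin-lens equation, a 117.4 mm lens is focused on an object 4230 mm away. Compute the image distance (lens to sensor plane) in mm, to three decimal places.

1/dᵢ = 1/f − 1/dₒ = 1/117.4 − 1/4230 = 0.0082815 mm⁻¹.
dᵢ = 1/0.0082815 ≈ 120.7513 mm.

120.751 mm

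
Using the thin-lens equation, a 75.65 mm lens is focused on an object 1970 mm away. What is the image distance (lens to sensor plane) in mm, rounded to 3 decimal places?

78.671 mm

1/dᵢ = 1/f − 1/dₒ = 1/75.65 − 1/1970 = 0.0127112 mm⁻¹.
dᵢ = 1/0.0127112 ≈ 78.6710 mm.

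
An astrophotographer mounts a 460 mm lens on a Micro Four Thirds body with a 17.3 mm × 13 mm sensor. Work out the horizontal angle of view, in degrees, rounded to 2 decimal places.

Angle of view α = 2·arctan(w/2f) with w = 17.3 mm and f = 460 mm.
w/2f = 0.01880; arctan(0.01880) ≈ 1.0773°, so α ≈ 2.1546°.

2.15°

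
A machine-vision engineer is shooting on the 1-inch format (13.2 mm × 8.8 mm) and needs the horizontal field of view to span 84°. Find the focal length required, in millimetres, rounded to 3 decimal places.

From α = 2·arctan(w/2f) we get f = w / (2·tan(α/2)).
With w = 13.2 mm and α/2 = 42°, tan(α/2) ≈ 0.90040, so f ≈ 13.2 / 1.80081 ≈ 7.3300 mm.

7.330 mm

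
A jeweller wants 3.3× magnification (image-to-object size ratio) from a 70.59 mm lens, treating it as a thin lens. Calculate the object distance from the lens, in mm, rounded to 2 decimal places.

91.98 mm

With m = dᵢ/dₒ and 1/f = 1/dₒ + 1/dᵢ, substituting dᵢ = m·dₒ gives 1/f = (1 + 1/m)/dₒ, hence dₒ = f·(1 + 1/m).
dₒ = 70.59 × (1 + 1/3.3) = 70.59 × 1.30303 ≈ 91.981 mm.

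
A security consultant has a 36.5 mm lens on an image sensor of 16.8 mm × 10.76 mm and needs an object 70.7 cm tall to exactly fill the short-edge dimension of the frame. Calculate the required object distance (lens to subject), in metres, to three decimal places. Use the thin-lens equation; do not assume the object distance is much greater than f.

W: 70.7 cm = 707 mm.
Magnification m = h/W = dᵢ/dₒ; combined with 1/f = 1/dₒ + 1/dᵢ this gives dₒ = f·(1 + W/h).
dₒ = 36.5 mm × (1 + 707/10.76) = 36.5 × 66.7063 ≈ 2434.781 mm = 2.43478 m.

2.435 m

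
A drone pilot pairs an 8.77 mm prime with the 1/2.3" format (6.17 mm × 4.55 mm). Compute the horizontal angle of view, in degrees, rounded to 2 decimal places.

38.76°

Angle of view α = 2·arctan(w/2f) with w = 6.17 mm and f = 8.77 mm.
w/2f = 0.35177; arctan(0.35177) ≈ 19.3802°, so α ≈ 38.7604°.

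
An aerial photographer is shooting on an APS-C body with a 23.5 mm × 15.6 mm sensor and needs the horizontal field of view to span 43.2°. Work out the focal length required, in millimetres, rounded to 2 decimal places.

29.68 mm

From α = 2·arctan(w/2f) we get f = w / (2·tan(α/2)).
With w = 23.5 mm and α/2 = 21.6°, tan(α/2) ≈ 0.39593, so f ≈ 23.5 / 0.79186 ≈ 29.6771 mm.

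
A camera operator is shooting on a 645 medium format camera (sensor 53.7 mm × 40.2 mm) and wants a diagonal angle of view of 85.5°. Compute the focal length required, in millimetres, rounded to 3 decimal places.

36.283 mm

Sensor diagonal = √(53.7² + 40.2²) = √4499.7300 ≈ 67.0800 mm.
From α = 2·arctan(d/2f) we get f = d / (2·tan(α/2)).
With d = 67.0800 mm and α/2 = 42.75°, tan(α/2) ≈ 0.92439, so f ≈ 67.0800 / 1.84878 ≈ 36.2834 mm.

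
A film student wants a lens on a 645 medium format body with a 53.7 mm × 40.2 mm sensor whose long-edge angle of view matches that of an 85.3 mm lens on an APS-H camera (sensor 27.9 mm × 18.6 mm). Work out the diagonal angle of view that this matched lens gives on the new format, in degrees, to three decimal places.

23.092°

Equal long-edge AOV ⇒ f₂ = f₁ · 53.7/27.9 = 85.3 × 1.92473 ≈ 164.1796 mm.
Sensor diagonal = √(53.7² + 40.2²) = √4499.7300 ≈ 67.0800 mm.
Diagonal AOV on the new format = 2·arctan(67.0800 / (2 × 164.1796)) = 2·arctan(0.20429) ≈ 23.0920°.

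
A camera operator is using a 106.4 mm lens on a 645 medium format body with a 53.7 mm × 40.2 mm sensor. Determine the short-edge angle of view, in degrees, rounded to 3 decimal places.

21.395°

Angle of view α = 2·arctan(h/2f) with h = 40.2 mm and f = 106.4 mm.
h/2f = 0.18891; arctan(0.18891) ≈ 10.6977°, so α ≈ 21.3953°.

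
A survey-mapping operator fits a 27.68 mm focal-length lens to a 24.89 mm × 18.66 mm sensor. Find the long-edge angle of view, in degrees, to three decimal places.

48.418°

Angle of view α = 2·arctan(w/2f) with w = 24.89 mm and f = 27.68 mm.
w/2f = 0.44960; arctan(0.44960) ≈ 24.2088°, so α ≈ 48.4176°.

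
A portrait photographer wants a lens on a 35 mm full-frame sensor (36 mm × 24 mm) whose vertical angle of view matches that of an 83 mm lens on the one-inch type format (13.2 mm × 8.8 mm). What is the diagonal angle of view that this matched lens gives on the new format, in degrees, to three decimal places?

Equal vertical AOV ⇒ f₂ = f₁ · 24/8.8 = 83 × 2.72727 ≈ 226.3636 mm.
Sensor diagonal = √(36² + 24²) = √1872.0000 ≈ 43.2666 mm.
Diagonal AOV on the new format = 2·arctan(43.2666 / (2 × 226.3636)) = 2·arctan(0.09557) ≈ 10.9182°.

10.918°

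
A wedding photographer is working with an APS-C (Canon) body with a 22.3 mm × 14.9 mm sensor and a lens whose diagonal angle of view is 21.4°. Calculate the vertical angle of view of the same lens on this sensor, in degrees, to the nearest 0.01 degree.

11.99°

Sensor diagonal = √(22.3² + 14.9²) = √719.3000 ≈ 26.8198 mm.
From the diagonal AOV: f = 26.8198 / (2·tan(10.7°)) = 26.8198 / 0.37790 ≈ 70.9698 mm.
Vertical AOV = 2·arctan(14.9 / (2 × 70.9698)) = 2·arctan(0.10497) ≈ 11.9853°.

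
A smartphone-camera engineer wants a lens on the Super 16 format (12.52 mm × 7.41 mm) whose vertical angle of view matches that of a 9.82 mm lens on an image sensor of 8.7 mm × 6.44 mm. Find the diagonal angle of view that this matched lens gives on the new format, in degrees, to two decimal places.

Equal vertical AOV ⇒ f₂ = f₁ · 7.41/6.44 = 9.82 × 1.15062 ≈ 11.2991 mm.
Sensor diagonal = √(12.52² + 7.41²) = √211.6585 ≈ 14.5485 mm.
Diagonal AOV on the new format = 2·arctan(14.5485 / (2 × 11.2991)) = 2·arctan(0.64379) ≈ 65.5460°.

65.55°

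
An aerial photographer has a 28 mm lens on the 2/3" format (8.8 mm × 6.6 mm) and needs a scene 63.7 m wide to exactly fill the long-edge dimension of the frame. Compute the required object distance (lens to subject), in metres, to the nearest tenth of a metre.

202.7 m

W: 63.7 m = 63700 mm.
Magnification m = w/W = dᵢ/dₒ; combined with 1/f = 1/dₒ + 1/dᵢ this gives dₒ = f·(1 + W/w).
dₒ = 28 mm × (1 + 63700/8.8) = 28 × 7239.6364 ≈ 202709.818 mm = 202.71 m.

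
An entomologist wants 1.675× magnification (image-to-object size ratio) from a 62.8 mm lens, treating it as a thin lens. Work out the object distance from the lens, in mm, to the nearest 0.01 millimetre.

With m = dᵢ/dₒ and 1/f = 1/dₒ + 1/dᵢ, substituting dᵢ = m·dₒ gives 1/f = (1 + 1/m)/dₒ, hence dₒ = f·(1 + 1/m).
dₒ = 62.8 × (1 + 1/1.675) = 62.8 × 1.59701 ≈ 100.293 mm.

100.29 mm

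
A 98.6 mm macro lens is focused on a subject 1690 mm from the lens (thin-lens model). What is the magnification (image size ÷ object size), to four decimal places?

0.0620×

Thin lens: 1/f = 1/dₒ + 1/dᵢ → 1/dᵢ = 1/98.6 − 1/1690 = 0.0095503 mm⁻¹, so dᵢ ≈ 104.7091 mm.
Magnification m = dᵢ/dₒ = 104.7091/1690 ≈ 0.06196.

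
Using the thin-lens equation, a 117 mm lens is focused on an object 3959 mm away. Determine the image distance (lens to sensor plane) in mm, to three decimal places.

120.563 mm

1/dᵢ = 1/f − 1/dₒ = 1/117 − 1/3959 = 0.0082944 mm⁻¹.
dᵢ = 1/0.0082944 ≈ 120.5630 mm.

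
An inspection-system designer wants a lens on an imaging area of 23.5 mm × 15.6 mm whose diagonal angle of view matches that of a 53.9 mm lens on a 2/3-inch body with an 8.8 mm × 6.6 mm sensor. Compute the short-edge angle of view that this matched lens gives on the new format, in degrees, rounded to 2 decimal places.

Sensor diagonal = √(8.8² + 6.6²) = √121.0000 ≈ 11.0000 mm.
Sensor diagonal = √(23.5² + 15.6²) = √795.6100 ≈ 28.2066 mm.
Equal diagonal AOV ⇒ f₂ = f₁ · 28.2066/11.0000 = 53.9 × 2.56423 ≈ 138.2121 mm.
Short-edge AOV on the new format = 2·arctan(15.6 / (2 × 138.2121)) = 2·arctan(0.05643) ≈ 6.4601°.

6.46°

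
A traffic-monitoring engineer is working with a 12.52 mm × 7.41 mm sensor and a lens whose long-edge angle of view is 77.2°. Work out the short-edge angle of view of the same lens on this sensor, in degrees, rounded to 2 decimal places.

From the long-edge AOV: f = 12.52 / (2·tan(38.6°)) = 12.52 / 1.59658 ≈ 7.8418 mm.
Short-edge AOV = 2·arctan(7.41 / (2 × 7.8418)) = 2·arctan(0.47247) ≈ 50.5787°.

50.58°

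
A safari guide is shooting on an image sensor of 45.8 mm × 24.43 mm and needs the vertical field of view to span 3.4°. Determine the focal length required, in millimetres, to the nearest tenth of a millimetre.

411.6 mm

From α = 2·arctan(h/2f) we get f = h / (2·tan(α/2)).
With h = 24.43 mm and α/2 = 1.7°, tan(α/2) ≈ 0.02968, so f ≈ 24.43 / 0.05936 ≈ 411.5662 mm.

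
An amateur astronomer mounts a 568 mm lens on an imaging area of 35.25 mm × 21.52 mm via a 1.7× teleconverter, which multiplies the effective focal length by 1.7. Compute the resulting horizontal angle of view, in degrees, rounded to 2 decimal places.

Effective focal length f = 568 × 1.7 = 965.6 mm.
α = 2·arctan(35.25 / (2 × 965.6)) = 2·arctan(0.01825) ≈ 2.0914°.

2.09°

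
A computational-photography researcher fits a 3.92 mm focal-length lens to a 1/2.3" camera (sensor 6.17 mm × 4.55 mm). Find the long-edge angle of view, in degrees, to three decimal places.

76.405°

Angle of view α = 2·arctan(w/2f) with w = 6.17 mm and f = 3.92 mm.
w/2f = 0.78699; arctan(0.78699) ≈ 38.2024°, so α ≈ 76.4048°.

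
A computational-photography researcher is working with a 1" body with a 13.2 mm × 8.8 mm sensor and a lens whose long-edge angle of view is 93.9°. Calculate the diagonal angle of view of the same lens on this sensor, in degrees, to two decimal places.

From the long-edge AOV: f = 13.2 / (2·tan(46.95°)) = 13.2 / 2.14099 ≈ 6.1654 mm.
Sensor diagonal = √(13.2² + 8.8²) = √251.6800 ≈ 15.8644 mm.
Diagonal AOV = 2·arctan(15.8644 / (2 × 6.1654)) = 2·arctan(1.28657) ≈ 104.2871°.

104.29°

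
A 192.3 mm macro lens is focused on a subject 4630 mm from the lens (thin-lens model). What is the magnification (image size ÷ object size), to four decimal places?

0.0433×

Thin lens: 1/f = 1/dₒ + 1/dᵢ → 1/dᵢ = 1/192.3 − 1/4630 = 0.0049842 mm⁻¹, so dᵢ ≈ 200.6330 mm.
Magnification m = dᵢ/dₒ = 200.6330/4630 ≈ 0.04333.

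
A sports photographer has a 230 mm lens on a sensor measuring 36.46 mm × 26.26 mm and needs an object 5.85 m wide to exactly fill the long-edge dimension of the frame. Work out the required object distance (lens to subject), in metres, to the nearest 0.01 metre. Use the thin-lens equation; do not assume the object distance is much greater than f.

W: 5.85 m = 5850 mm.
Magnification m = w/W = dᵢ/dₒ; combined with 1/f = 1/dₒ + 1/dᵢ this gives dₒ = f·(1 + W/w).
dₒ = 230 mm × (1 + 5850/36.46) = 230 × 161.4498 ≈ 37133.456 mm = 37.1335 m.

37.13 m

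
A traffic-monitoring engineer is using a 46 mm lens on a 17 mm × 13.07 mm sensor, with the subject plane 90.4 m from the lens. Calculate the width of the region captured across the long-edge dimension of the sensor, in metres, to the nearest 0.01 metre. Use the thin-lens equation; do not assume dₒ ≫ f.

33.39 m

dₒ: 90.4 m = 90400 mm.
Similar triangles through the lens centre give W/dₒ = w/dᵢ; with 1/f = 1/dₒ + 1/dᵢ this gives W = w·(dₒ − f)/f.
W = 17 mm × (90400 − 46) / 46 = 17 × 1964.2174 ≈ 33391.696 mm = 33.3917 m.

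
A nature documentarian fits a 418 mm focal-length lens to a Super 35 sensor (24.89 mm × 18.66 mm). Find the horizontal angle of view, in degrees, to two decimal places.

3.41°

Angle of view α = 2·arctan(w/2f) with w = 24.89 mm and f = 418 mm.
w/2f = 0.02977; arctan(0.02977) ≈ 1.7053°, so α ≈ 3.4107°.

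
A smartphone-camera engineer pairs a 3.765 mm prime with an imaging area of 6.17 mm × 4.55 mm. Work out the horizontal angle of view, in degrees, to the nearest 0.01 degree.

Angle of view α = 2·arctan(w/2f) with w = 6.17 mm and f = 3.765 mm.
w/2f = 0.81939; arctan(0.81939) ≈ 39.3308°, so α ≈ 78.6616°.

78.66°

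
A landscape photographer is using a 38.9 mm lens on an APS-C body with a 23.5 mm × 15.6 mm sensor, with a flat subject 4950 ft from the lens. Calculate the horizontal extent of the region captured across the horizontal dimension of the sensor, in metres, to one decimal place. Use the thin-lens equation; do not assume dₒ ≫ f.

911.4 m

dₒ: 4950 ft × 304.8 mm/ft = 1508759.95 mm.
Similar triangles through the lens centre give W/dₒ = w/dᵢ; with 1/f = 1/dₒ + 1/dᵢ this gives W = w·(dₒ − f)/f.
W = 23.5 mm × (1.50876e+06 − 38.9) / 38.9 = 23.5 × 38784.6029 ≈ 911438.167 mm = 911.438 m.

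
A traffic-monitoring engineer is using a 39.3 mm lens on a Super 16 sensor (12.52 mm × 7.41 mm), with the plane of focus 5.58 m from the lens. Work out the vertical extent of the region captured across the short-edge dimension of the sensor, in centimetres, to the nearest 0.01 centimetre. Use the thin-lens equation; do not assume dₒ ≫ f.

dₒ: 5.58 m = 5580 mm.
Similar triangles through the lens centre give W/dₒ = h/dᵢ; with 1/f = 1/dₒ + 1/dᵢ this gives W = h·(dₒ − f)/f.
W = 7.41 mm × (5580 − 39.3) / 39.3 = 7.41 × 140.9847 ≈ 1044.697 mm = 104.47 cm.

104.47 cm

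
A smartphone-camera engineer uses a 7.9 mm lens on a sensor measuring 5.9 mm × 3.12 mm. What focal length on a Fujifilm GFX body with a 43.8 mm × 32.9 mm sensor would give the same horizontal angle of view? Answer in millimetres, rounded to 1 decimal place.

58.6 mm

Equal angle of view means equal width/f ratio, so f₂ = f₁ · (width₂/width₁) = 7.9 × 43.8/5.9.
f₂ = 7.9 × 7.42373 ≈ 58.647 mm.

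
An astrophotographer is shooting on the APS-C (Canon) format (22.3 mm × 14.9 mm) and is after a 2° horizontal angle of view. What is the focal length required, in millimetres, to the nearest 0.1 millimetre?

638.8 mm

From α = 2·arctan(w/2f) we get f = w / (2·tan(α/2)).
With w = 22.3 mm and α/2 = 1°, tan(α/2) ≈ 0.01746, so f ≈ 22.3 / 0.03491 ≈ 638.7831 mm.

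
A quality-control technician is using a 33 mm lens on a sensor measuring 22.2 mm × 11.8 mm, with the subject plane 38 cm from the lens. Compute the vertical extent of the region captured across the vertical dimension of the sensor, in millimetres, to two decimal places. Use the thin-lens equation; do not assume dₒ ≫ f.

dₒ: 38 cm = 380 mm.
Similar triangles through the lens centre give W/dₒ = h/dᵢ; with 1/f = 1/dₒ + 1/dᵢ this gives W = h·(dₒ − f)/f.
W = 11.8 mm × (380 − 33) / 33 = 11.8 × 10.5152 ≈ 124.079 mm.

124.08 mm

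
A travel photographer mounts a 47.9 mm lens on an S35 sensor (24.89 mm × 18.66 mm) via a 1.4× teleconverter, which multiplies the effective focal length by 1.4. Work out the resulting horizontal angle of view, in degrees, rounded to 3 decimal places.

Effective focal length f = 47.9 × 1.4 = 67.06 mm.
α = 2·arctan(24.89 / (2 × 67.06)) = 2·arctan(0.18558) ≈ 21.0267°.

21.027°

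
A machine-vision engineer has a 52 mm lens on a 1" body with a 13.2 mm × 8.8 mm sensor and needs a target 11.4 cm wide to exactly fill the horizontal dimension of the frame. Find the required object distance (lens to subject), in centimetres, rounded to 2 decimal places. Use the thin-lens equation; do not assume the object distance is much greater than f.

50.11 cm

W: 11.4 cm = 114 mm.
Magnification m = w/W = dᵢ/dₒ; combined with 1/f = 1/dₒ + 1/dᵢ this gives dₒ = f·(1 + W/w).
dₒ = 52 mm × (1 + 114/13.2) = 52 × 9.6364 ≈ 501.091 mm = 50.1091 cm.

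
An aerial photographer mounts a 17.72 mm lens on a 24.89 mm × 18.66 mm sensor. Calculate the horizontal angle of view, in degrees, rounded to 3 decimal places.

Angle of view α = 2·arctan(w/2f) with w = 24.89 mm and f = 17.72 mm.
w/2f = 0.70231; arctan(0.70231) ≈ 35.0809°, so α ≈ 70.1618°.

70.162°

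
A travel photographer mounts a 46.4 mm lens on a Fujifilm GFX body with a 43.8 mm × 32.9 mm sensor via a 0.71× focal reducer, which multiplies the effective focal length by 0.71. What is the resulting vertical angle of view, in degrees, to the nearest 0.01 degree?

Effective focal length f = 46.4 × 0.71 = 32.944 mm.
α = 2·arctan(32.9 / (2 × 32.944)) = 2·arctan(0.49933) ≈ 53.0689°.

53.07°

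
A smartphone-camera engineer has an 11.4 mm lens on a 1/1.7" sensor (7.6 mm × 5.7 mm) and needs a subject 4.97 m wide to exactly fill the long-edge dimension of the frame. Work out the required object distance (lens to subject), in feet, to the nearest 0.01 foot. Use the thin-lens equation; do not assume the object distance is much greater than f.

W: 4.97 m = 4970 mm.
Magnification m = w/W = dᵢ/dₒ; combined with 1/f = 1/dₒ + 1/dᵢ this gives dₒ = f·(1 + W/w).
dₒ = 11.4 mm × (1 + 4970/7.6) = 11.4 × 654.9474 ≈ 7466.400 mm = 7466.400/304.8 ft = 24.4961 ft.

24.50 ft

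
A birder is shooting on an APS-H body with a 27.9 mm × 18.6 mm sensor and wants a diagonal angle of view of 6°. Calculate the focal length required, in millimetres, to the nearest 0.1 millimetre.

Sensor diagonal = √(27.9² + 18.6²) = √1124.3700 ≈ 33.5316 mm.
From α = 2·arctan(d/2f) we get f = d / (2·tan(α/2)).
With d = 33.5316 mm and α/2 = 3°, tan(α/2) ≈ 0.05241, so f ≈ 33.5316 / 0.10482 ≈ 319.9108 mm.

319.9 mm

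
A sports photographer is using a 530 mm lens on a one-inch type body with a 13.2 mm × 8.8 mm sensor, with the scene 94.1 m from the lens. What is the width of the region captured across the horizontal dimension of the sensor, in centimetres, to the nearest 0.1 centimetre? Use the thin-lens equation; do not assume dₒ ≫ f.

dₒ: 94.1 m = 94100 mm.
Similar triangles through the lens centre give W/dₒ = w/dᵢ; with 1/f = 1/dₒ + 1/dᵢ this gives W = w·(dₒ − f)/f.
W = 13.2 mm × (94100 − 530) / 530 = 13.2 × 176.5472 ≈ 2330.423 mm = 233.042 cm.

233.0 cm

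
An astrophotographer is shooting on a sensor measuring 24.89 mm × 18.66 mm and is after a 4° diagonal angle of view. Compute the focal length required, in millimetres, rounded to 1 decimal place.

Sensor diagonal = √(24.89² + 18.66²) = √967.7077 ≈ 31.1080 mm.
From α = 2·arctan(d/2f) we get f = d / (2·tan(α/2)).
With d = 31.1080 mm and α/2 = 2°, tan(α/2) ≈ 0.03492, so f ≈ 31.1080 / 0.06984 ≈ 445.4083 mm.

445.4 mm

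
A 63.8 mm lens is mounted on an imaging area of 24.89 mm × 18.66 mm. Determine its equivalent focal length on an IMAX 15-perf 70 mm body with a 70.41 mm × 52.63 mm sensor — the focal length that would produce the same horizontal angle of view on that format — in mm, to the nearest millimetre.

Equal angle of view means equal width/f ratio, so f₂ = f₁ · (width₂/width₁) = 63.8 × 70.41/24.89.
f₂ = 63.8 × 2.82885 ≈ 180.480 mm.

180 mm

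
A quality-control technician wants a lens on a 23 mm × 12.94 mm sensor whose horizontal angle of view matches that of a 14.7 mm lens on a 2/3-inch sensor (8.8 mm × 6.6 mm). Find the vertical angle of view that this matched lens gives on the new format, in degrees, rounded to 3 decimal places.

Equal horizontal AOV ⇒ f₂ = f₁ · 23/8.8 = 14.7 × 2.61364 ≈ 38.4205 mm.
Vertical AOV on the new format = 2·arctan(12.94 / (2 × 38.4205)) = 2·arctan(0.16840) ≈ 19.1178°.

19.118°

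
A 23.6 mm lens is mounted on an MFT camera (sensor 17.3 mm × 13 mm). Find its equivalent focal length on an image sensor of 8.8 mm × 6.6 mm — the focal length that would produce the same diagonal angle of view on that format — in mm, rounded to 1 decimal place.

12.0 mm

Sensor diagonal = √(17.3² + 13²) = √468.2900 ≈ 21.6400 mm.
Sensor diagonal = √(8.8² + 6.6²) = √121.0000 ≈ 11.0000 mm.
Equal angle of view means equal diagonal/f ratio, so f₂ = f₁ · (diagonal₂/diagonal₁) = 23.6 × 11.0000/21.6400.
f₂ = 23.6 × 0.50832 ≈ 11.996 mm.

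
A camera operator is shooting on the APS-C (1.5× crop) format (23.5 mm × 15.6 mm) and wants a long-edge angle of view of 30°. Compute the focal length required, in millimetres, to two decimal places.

43.85 mm

From α = 2·arctan(w/2f) we get f = w / (2·tan(α/2)).
With w = 23.5 mm and α/2 = 15°, tan(α/2) ≈ 0.26795, so f ≈ 23.5 / 0.53590 ≈ 43.8516 mm.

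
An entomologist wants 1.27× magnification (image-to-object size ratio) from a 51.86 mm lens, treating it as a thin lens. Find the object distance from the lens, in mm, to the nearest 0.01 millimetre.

92.69 mm

With m = dᵢ/dₒ and 1/f = 1/dₒ + 1/dᵢ, substituting dᵢ = m·dₒ gives 1/f = (1 + 1/m)/dₒ, hence dₒ = f·(1 + 1/m).
dₒ = 51.86 × (1 + 1/1.27) = 51.86 × 1.78740 ≈ 92.695 mm.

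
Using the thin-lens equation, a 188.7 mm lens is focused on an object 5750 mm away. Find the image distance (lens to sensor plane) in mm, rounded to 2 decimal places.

195.10 mm

1/dᵢ = 1/f − 1/dₒ = 1/188.7 − 1/5750 = 0.0051255 mm⁻¹.
dᵢ = 1/0.0051255 ≈ 195.1028 mm.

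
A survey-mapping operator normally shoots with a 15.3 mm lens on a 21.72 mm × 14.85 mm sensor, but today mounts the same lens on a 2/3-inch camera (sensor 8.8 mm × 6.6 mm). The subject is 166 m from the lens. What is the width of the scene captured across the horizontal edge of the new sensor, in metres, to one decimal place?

95.5 m

The focal length stays 15.3 mm; the relevant sensor dimension is now w = 8.8 mm. Object distance dₒ = 166 m = 166000 mm.
Thin-lens field width W = w·(dₒ − f)/f = 8.8 × (166000 − 15.3)/15.3 ≈ 95468.324 mm = 95.4683 m.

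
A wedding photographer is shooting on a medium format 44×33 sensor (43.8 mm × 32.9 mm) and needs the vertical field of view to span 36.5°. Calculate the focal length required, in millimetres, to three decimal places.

49.886 mm

From α = 2·arctan(h/2f) we get f = h / (2·tan(α/2)).
With h = 32.9 mm and α/2 = 18.25°, tan(α/2) ≈ 0.32975, so f ≈ 32.9 / 0.65950 ≈ 49.8862 mm.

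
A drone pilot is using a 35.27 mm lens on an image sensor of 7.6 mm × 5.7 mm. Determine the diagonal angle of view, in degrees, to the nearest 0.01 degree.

Sensor diagonal = √(7.6² + 5.7²) = √90.2500 ≈ 9.5000 mm.
Angle of view α = 2·arctan(d/2f) with d = 9.5000 mm and f = 35.27 mm.
d/2f = 0.13468; arctan(0.13468) ≈ 7.6702°, so α ≈ 15.3404°.

15.34°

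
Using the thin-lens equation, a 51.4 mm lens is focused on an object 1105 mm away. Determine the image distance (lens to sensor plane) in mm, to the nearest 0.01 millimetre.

1/dᵢ = 1/f − 1/dₒ = 1/51.4 − 1/1105 = 0.0185503 mm⁻¹.
dᵢ = 1/0.0185503 ≈ 53.9076 mm.

53.91 mm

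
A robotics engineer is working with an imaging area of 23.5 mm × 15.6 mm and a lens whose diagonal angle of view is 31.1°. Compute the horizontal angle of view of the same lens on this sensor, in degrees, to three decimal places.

26.105°

Sensor diagonal = √(23.5² + 15.6²) = √795.6100 ≈ 28.2066 mm.
From the diagonal AOV: f = 28.2066 / (2·tan(15.55°)) = 28.2066 / 0.55653 ≈ 50.6830 mm.
Horizontal AOV = 2·arctan(23.5 / (2 × 50.6830)) = 2·arctan(0.23183) ≈ 26.1050°.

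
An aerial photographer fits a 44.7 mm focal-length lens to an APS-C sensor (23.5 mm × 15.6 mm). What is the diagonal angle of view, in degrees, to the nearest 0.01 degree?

35.02°

Sensor diagonal = √(23.5² + 15.6²) = √795.6100 ≈ 28.2066 mm.
Angle of view α = 2·arctan(d/2f) with d = 28.2066 mm and f = 44.7 mm.
d/2f = 0.31551; arctan(0.31551) ≈ 17.5110°, so α ≈ 35.0220°.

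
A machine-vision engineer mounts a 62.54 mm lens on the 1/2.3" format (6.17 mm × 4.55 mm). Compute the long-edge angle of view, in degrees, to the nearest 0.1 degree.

Angle of view α = 2·arctan(w/2f) with w = 6.17 mm and f = 62.54 mm.
w/2f = 0.04933; arctan(0.04933) ≈ 2.8240°, so α ≈ 5.6480°.

5.6°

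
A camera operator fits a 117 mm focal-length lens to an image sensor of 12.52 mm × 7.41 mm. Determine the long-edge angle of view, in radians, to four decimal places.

Angle of view α = 2·arctan(w/2f) with w = 12.52 mm and f = 117 mm.
w/2f = 0.05350; arctan(0.05350) ≈ 0.0535 rad, so α ≈ 0.1069 rad.

0.1069 rad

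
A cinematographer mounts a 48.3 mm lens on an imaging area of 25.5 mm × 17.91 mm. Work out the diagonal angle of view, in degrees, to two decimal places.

Sensor diagonal = √(25.5² + 17.91²) = √971.0181 ≈ 31.1612 mm.
Angle of view α = 2·arctan(d/2f) with d = 31.1612 mm and f = 48.3 mm.
d/2f = 0.32258; arctan(0.32258) ≈ 17.8786°, so α ≈ 35.7573°.

35.76°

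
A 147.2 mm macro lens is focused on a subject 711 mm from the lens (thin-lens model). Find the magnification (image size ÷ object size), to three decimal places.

0.261×

Thin lens: 1/f = 1/dₒ + 1/dᵢ → 1/dᵢ = 1/147.2 − 1/711 = 0.0053870 mm⁻¹, so dᵢ ≈ 185.6318 mm.
Magnification m = dᵢ/dₒ = 185.6318/711 ≈ 0.26109.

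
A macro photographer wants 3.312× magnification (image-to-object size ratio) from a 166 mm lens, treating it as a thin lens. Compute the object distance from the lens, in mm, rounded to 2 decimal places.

With m = dᵢ/dₒ and 1/f = 1/dₒ + 1/dᵢ, substituting dᵢ = m·dₒ gives 1/f = (1 + 1/m)/dₒ, hence dₒ = f·(1 + 1/m).
dₒ = 166 × (1 + 1/3.312) = 166 × 1.30193 ≈ 216.121 mm.

216.12 mm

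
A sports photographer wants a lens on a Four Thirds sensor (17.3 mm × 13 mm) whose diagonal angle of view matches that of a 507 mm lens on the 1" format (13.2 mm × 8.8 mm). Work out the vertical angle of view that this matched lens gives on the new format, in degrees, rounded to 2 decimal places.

1.08°

Sensor diagonal = √(13.2² + 8.8²) = √251.6800 ≈ 15.8644 mm.
Sensor diagonal = √(17.3² + 13²) = √468.2900 ≈ 21.6400 mm.
Equal diagonal AOV ⇒ f₂ = f₁ · 21.6400/15.8644 = 507 × 1.36406 ≈ 691.5778 mm.
Vertical AOV on the new format = 2·arctan(13 / (2 × 691.5778)) = 2·arctan(0.00940) ≈ 1.0770°.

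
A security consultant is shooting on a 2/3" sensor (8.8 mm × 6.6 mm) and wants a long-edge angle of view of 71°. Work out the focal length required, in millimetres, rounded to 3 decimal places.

From α = 2·arctan(w/2f) we get f = w / (2·tan(α/2)).
With w = 8.8 mm and α/2 = 35.5°, tan(α/2) ≈ 0.71329, so f ≈ 8.8 / 1.42659 ≈ 6.1686 mm.

6.169 mm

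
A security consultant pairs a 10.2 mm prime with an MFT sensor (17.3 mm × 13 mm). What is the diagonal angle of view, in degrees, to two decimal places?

93.38°

Sensor diagonal = √(17.3² + 13²) = √468.2900 ≈ 21.6400 mm.
Angle of view α = 2·arctan(d/2f) with d = 21.6400 mm and f = 10.2 mm.
d/2f = 1.06078; arctan(1.06078) ≈ 46.6895°, so α ≈ 93.3790°.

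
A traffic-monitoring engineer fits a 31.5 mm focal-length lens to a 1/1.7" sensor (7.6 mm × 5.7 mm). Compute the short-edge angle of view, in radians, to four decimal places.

Angle of view α = 2·arctan(h/2f) with h = 5.7 mm and f = 31.5 mm.
h/2f = 0.09048; arctan(0.09048) ≈ 0.0902 rad, so α ≈ 0.1805 rad.

0.1805 rad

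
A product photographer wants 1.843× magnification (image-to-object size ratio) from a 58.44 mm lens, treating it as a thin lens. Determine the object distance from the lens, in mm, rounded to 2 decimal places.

90.15 mm

With m = dᵢ/dₒ and 1/f = 1/dₒ + 1/dᵢ, substituting dᵢ = m·dₒ gives 1/f = (1 + 1/m)/dₒ, hence dₒ = f·(1 + 1/m).
dₒ = 58.44 × (1 + 1/1.843) = 58.44 × 1.54259 ≈ 90.149 mm.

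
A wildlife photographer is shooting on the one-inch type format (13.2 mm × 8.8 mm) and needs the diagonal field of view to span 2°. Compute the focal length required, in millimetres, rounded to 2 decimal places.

454.44 mm

Sensor diagonal = √(13.2² + 8.8²) = √251.6800 ≈ 15.8644 mm.
From α = 2·arctan(d/2f) we get f = d / (2·tan(α/2)).
With d = 15.8644 mm and α/2 = 1°, tan(α/2) ≈ 0.01746, so f ≈ 15.8644 / 0.03491 ≈ 454.4362 mm.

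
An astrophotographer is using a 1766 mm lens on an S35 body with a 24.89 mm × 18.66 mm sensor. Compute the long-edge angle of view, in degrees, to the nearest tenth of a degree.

0.8°

Angle of view α = 2·arctan(w/2f) with w = 24.89 mm and f = 1766 mm.
w/2f = 0.00705; arctan(0.00705) ≈ 0.4038°, so α ≈ 0.8075°.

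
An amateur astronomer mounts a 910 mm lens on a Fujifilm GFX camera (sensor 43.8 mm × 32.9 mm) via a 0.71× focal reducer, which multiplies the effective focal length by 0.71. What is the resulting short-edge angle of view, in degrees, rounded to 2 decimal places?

Effective focal length f = 910 × 0.71 = 646.1 mm.
α = 2·arctan(32.9 / (2 × 646.1)) = 2·arctan(0.02546) ≈ 2.9169°.

2.92°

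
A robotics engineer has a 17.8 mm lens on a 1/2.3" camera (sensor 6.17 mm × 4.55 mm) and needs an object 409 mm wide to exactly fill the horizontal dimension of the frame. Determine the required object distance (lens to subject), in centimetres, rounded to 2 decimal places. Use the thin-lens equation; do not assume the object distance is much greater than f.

Magnification m = w/W = dᵢ/dₒ; combined with 1/f = 1/dₒ + 1/dᵢ this gives dₒ = f·(1 + W/w).
dₒ = 17.8 mm × (1 + 409/6.17) = 17.8 × 67.2885 ≈ 1197.735 mm = 119.774 cm.

119.77 cm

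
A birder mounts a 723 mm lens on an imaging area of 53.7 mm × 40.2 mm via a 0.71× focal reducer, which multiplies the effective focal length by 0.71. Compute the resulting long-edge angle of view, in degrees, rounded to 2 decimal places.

Effective focal length f = 723 × 0.71 = 513.33 mm.
α = 2·arctan(53.7 / (2 × 513.33)) = 2·arctan(0.05231) ≈ 5.9883°.

5.99°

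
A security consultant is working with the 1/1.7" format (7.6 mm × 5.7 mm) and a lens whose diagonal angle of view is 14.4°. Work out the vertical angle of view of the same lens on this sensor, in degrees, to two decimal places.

8.67°

Sensor diagonal = √(7.6² + 5.7²) = √90.2500 ≈ 9.5000 mm.
From the diagonal AOV: f = 9.5000 / (2·tan(7.2°)) = 9.5000 / 0.25266 ≈ 37.6001 mm.
Vertical AOV = 2·arctan(5.7 / (2 × 37.6001)) = 2·arctan(0.07580) ≈ 8.6692°.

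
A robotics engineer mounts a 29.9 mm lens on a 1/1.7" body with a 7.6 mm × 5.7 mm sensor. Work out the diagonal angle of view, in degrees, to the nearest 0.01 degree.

Sensor diagonal = √(7.6² + 5.7²) = √90.2500 ≈ 9.5000 mm.
Angle of view α = 2·arctan(d/2f) with d = 9.5000 mm and f = 29.9 mm.
d/2f = 0.15886; arctan(0.15886) ≈ 9.0267°, so α ≈ 18.0535°.

18.05°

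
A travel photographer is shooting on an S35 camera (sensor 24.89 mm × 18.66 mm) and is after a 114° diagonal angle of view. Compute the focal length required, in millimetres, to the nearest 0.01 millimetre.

10.10 mm

Sensor diagonal = √(24.89² + 18.66²) = √967.7077 ≈ 31.1080 mm.
From α = 2·arctan(d/2f) we get f = d / (2·tan(α/2)).
With d = 31.1080 mm and α/2 = 57°, tan(α/2) ≈ 1.53986, so f ≈ 31.1080 / 3.07973 ≈ 10.1009 mm.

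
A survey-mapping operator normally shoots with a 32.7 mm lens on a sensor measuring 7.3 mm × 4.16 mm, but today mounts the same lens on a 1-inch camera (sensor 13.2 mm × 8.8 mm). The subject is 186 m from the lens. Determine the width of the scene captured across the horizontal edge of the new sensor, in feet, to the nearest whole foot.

246 ft

The focal length stays 32.7 mm; the relevant sensor dimension is now w = 13.2 mm. Object distance dₒ = 186 m = 186000 mm.
Thin-lens field width W = w·(dₒ − f)/f = 13.2 × (186000 − 32.7)/32.7 ≈ 75069.369 mm = 75069.369/304.8 ft = 246.291 ft.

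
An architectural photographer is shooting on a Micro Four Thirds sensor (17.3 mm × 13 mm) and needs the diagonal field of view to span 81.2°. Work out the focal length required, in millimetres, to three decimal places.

Sensor diagonal = √(17.3² + 13²) = √468.2900 ≈ 21.6400 mm.
From α = 2·arctan(d/2f) we get f = d / (2·tan(α/2)).
With d = 21.6400 mm and α/2 = 40.6°, tan(α/2) ≈ 0.85710, so f ≈ 21.6400 / 1.71421 ≈ 12.6239 mm.

12.624 mm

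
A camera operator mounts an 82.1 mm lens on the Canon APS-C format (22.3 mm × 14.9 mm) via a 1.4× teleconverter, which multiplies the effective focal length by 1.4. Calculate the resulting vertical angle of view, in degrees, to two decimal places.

7.42°

Effective focal length f = 82.1 × 1.4 = 114.94 mm.
α = 2·arctan(14.9 / (2 × 114.94)) = 2·arctan(0.06482) ≈ 7.4170°.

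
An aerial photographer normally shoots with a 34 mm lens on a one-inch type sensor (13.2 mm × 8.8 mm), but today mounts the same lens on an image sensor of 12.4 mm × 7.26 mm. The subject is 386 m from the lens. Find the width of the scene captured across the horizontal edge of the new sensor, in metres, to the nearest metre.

141 m

The focal length stays 34 mm; the relevant sensor dimension is now w = 12.4 mm. Object distance dₒ = 386 m = 386000 mm.
Thin-lens field width W = w·(dₒ − f)/f = 12.4 × (386000 − 34)/34 ≈ 140764.071 mm = 140.764 m.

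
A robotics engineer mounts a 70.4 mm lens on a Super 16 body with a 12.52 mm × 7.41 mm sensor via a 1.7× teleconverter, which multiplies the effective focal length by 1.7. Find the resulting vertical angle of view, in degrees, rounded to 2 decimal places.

Effective focal length f = 70.4 × 1.7 = 119.68 mm.
α = 2·arctan(7.41 / (2 × 119.68)) = 2·arctan(0.03096) ≈ 3.5463°.

3.55°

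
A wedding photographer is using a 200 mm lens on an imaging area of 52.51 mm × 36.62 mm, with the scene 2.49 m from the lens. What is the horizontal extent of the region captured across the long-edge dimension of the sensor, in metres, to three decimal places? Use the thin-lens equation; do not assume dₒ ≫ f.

dₒ: 2.49 m = 2490 mm.
Similar triangles through the lens centre give W/dₒ = w/dᵢ; with 1/f = 1/dₒ + 1/dᵢ this gives W = w·(dₒ − f)/f.
W = 52.51 mm × (2490 − 200) / 200 = 52.51 × 11.4500 ≈ 601.240 mm = 0.60124 m.

0.601 m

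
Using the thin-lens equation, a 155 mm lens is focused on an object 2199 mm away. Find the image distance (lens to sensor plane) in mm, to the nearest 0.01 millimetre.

166.75 mm

1/dᵢ = 1/f − 1/dₒ = 1/155 − 1/2199 = 0.0059969 mm⁻¹.
dᵢ = 1/0.0059969 ≈ 166.7539 mm.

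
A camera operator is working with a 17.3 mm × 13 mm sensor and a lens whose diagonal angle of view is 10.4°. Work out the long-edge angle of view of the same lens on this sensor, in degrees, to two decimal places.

8.32°

Sensor diagonal = √(17.3² + 13²) = √468.2900 ≈ 21.6400 mm.
From the diagonal AOV: f = 21.6400 / (2·tan(5.2°)) = 21.6400 / 0.18201 ≈ 118.8918 mm.
Long-edge AOV = 2·arctan(17.3 / (2 × 118.8918)) = 2·arctan(0.07276) ≈ 8.3225°.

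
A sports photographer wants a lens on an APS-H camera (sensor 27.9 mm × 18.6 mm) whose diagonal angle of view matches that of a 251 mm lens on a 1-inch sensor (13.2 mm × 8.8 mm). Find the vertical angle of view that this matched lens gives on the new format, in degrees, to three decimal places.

2.009°

Sensor diagonal = √(13.2² + 8.8²) = √251.6800 ≈ 15.8644 mm.
Sensor diagonal = √(27.9² + 18.6²) = √1124.3700 ≈ 33.5316 mm.
Equal diagonal AOV ⇒ f₂ = f₁ · 33.5316/15.8644 = 251 × 2.11364 ≈ 530.5227 mm.
Vertical AOV on the new format = 2·arctan(18.6 / (2 × 530.5227)) = 2·arctan(0.01753) ≈ 2.0086°.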